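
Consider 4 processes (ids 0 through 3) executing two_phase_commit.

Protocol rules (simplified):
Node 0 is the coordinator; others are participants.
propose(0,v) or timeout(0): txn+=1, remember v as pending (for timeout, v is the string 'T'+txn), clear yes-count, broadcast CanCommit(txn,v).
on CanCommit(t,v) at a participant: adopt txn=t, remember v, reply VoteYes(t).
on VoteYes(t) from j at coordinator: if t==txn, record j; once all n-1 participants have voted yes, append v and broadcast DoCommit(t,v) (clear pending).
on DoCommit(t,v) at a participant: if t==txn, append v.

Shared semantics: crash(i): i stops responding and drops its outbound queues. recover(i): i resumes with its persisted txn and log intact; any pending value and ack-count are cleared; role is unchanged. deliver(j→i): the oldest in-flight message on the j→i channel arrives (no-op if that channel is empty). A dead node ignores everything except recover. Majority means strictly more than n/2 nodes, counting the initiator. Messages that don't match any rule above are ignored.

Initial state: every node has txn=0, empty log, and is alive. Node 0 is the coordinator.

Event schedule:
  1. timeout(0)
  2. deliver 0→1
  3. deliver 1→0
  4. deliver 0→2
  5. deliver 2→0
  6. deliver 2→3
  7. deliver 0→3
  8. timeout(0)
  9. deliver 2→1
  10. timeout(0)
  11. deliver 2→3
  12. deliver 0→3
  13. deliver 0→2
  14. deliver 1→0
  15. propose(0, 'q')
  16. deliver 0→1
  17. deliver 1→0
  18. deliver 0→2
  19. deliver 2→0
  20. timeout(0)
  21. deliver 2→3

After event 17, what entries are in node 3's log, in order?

empty

e1 timeout(0): 0[coor,t=1,-]
e2 deliver 0→1: 1[part,t=1,-]
e3 deliver 1→0: ·
e4 deliver 0→2: 2[part,t=1,-]
e5 deliver 2→0: ·
e6 deliver 2→3: ·
e7 deliver 0→3: 3[part,t=1,-]
e8 timeout(0): 0[coor,t=2,-]
e9 deliver 2→1: ·
e10 timeout(0): 0[coor,t=3,-]
e11 deliver 2→3: ·
e12 deliver 0→3: 3[part,t=2,-]
e13 deliver 0→2: 2[part,t=2,-]
e14 deliver 1→0: ·
e15 propose(0,'q'): 0[coor,t=4,-]
e16 deliver 0→1: 1[part,t=2,-]
e17 deliver 1→0: ·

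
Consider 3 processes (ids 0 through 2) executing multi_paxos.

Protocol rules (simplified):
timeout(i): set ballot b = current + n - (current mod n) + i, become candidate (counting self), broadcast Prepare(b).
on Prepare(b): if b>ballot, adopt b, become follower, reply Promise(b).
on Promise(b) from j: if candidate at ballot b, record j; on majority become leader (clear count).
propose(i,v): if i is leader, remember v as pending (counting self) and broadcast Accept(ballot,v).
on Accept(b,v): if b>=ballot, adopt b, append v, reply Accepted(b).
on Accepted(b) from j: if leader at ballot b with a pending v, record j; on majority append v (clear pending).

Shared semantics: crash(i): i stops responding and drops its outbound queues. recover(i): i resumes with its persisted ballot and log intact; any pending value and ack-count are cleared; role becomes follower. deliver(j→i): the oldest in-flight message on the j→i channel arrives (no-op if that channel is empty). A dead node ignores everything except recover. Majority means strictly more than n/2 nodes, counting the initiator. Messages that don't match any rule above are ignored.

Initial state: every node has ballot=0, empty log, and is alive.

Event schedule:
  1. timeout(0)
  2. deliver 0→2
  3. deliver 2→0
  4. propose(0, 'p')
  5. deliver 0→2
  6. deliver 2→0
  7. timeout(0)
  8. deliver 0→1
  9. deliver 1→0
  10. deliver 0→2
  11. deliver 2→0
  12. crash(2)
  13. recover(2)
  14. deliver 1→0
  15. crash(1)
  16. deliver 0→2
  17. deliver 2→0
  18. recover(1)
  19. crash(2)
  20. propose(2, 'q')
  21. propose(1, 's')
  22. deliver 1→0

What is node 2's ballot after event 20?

after 1 — timeout(0): n0:cand/b3/[-]
after 2 — deliver 0→2: n2:foll/b3/[-]
after 3 — deliver 2→0: n0:lead/b3/[-]
after 4 — propose(0,'p'): ·
after 5 — deliver 0→2: n2:foll/b3/[p]
after 6 — deliver 2→0: n0:lead/b3/[p]
after 7 — timeout(0): n0:cand/b6/[p]
after 8 — deliver 0→1: n1:foll/b3/[-]
after 9 — deliver 1→0: ·
after 10 — deliver 0→2: n2:foll/b6/[p]
after 11 — deliver 2→0: n0:lead/b6/[p]
after 12 — crash(2): n2:✗foll/b6/[p]
after 13 — recover(2): n2:foll/b6/[p]
after 14 — deliver 1→0: ·
after 15 — crash(1): n1:✗foll/b3/[-]
after 16 — deliver 0→2: ·
after 17 — deliver 2→0: ·
after 18 — recover(1): n1:foll/b3/[-]
after 19 — crash(2): n2:✗foll/b6/[p]
after 20 — propose(2,'q'): ·

6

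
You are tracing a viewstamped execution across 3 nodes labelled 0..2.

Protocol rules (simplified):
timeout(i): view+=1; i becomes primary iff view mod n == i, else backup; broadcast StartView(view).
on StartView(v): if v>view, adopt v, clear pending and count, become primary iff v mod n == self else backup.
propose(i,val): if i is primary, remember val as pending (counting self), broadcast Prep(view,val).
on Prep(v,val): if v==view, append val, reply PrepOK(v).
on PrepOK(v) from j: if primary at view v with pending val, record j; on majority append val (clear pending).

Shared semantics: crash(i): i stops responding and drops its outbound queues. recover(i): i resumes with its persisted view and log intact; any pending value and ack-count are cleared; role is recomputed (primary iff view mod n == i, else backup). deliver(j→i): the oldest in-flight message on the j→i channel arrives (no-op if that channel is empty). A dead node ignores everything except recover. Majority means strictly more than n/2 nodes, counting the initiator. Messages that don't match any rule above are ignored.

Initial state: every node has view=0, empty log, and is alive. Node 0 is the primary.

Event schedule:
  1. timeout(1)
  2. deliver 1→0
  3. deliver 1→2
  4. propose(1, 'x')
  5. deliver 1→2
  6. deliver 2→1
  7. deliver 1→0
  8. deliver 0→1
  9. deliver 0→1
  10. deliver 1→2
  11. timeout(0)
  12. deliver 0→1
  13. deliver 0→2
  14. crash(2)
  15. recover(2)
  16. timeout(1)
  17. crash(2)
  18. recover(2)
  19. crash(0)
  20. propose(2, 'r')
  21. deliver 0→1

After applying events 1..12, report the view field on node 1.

e1 timeout(1): 1[prim,v=1,-]
e2 deliver 1→0: 0[back,v=1,-]
e3 deliver 1→2: 2[back,v=1,-]
e4 propose(1,'x'): ·
e5 deliver 1→2: 2[back,v=1,x]
e6 deliver 2→1: 1[prim,v=1,x]
e7 deliver 1→0: 0[back,v=1,x]
e8 deliver 0→1: ·
e9 deliver 0→1: ·
e10 deliver 1→2: ·
e11 timeout(0): 0[back,v=2,x]
e12 deliver 0→1: 1[back,v=2,x]

2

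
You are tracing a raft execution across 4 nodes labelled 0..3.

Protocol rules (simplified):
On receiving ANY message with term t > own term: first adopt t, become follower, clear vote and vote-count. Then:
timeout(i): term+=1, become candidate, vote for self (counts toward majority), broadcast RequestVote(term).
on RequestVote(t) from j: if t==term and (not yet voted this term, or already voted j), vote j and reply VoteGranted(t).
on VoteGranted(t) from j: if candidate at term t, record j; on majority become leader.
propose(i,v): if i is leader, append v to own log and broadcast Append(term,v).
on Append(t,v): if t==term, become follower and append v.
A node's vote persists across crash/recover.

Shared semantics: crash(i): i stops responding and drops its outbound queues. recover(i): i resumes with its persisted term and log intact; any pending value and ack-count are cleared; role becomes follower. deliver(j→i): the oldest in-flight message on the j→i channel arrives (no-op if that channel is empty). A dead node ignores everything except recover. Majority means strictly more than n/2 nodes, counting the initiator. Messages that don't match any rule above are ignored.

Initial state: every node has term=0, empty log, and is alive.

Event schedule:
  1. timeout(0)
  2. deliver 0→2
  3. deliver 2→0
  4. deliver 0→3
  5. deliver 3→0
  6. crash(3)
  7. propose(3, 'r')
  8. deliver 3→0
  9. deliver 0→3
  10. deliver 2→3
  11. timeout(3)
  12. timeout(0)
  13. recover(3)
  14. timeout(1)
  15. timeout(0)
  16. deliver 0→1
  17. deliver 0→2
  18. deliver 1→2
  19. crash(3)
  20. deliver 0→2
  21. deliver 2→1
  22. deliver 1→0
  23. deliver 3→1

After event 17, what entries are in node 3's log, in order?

1. timeout(0):  <0:cand t1 ->
2. deliver 0→2:  <2:foll t1 ->
3. deliver 2→0:  nop
4. deliver 0→3:  <3:foll t1 ->
5. deliver 3→0:  <0:lead t1 ->
6. crash(3):  <3:✗foll t1 ->
7. propose(3,'r'):  nop
8. deliver 3→0:  nop
9. deliver 0→3:  nop
10. deliver 2→3:  nop
11. timeout(3):  nop
12. timeout(0):  <0:cand t2 ->
13. recover(3):  <3:foll t1 ->
14. timeout(1):  <1:cand t1 ->
15. timeout(0):  <0:cand t3 ->
16. deliver 0→1:  nop
17. deliver 0→2:  <2:foll t2 ->

empty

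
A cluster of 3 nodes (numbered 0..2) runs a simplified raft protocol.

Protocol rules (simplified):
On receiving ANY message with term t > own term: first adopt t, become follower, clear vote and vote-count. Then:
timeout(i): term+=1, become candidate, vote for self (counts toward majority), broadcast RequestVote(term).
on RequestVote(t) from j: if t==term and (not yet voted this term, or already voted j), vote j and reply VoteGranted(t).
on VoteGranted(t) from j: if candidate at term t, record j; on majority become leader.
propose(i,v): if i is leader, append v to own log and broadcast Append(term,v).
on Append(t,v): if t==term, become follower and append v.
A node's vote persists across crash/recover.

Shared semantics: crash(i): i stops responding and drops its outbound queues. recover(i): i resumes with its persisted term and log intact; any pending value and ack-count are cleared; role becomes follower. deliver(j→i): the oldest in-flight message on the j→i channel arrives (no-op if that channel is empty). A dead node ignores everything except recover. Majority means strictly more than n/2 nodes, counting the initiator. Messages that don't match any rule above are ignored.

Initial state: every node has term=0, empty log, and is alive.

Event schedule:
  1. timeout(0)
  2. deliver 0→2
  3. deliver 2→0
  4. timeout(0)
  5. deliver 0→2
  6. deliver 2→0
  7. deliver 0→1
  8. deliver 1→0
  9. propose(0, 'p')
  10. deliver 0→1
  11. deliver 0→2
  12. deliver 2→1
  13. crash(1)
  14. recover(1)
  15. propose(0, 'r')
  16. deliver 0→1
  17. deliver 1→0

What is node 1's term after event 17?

2

step 1 timeout(0): 0={cand,t=1,log=-}
step 2 deliver 0→2: 2={foll,t=1,log=-}
step 3 deliver 2→0: 0={lead,t=1,log=-}
step 4 timeout(0): 0={cand,t=2,log=-}
step 5 deliver 0→2: 2={foll,t=2,log=-}
step 6 deliver 2→0: 0={lead,t=2,log=-}
step 7 deliver 0→1: 1={foll,t=1,log=-}
step 8 deliver 1→0: —
step 9 propose(0,'p'): 0={lead,t=2,log=p}
step 10 deliver 0→1: 1={foll,t=2,log=-}
step 11 deliver 0→2: 2={foll,t=2,log=p}
step 12 deliver 2→1: —
step 13 crash(1): 1={✗foll,t=2,log=-}
step 14 recover(1): 1={foll,t=2,log=-}
step 15 propose(0,'r'): 0={lead,t=2,log=p,r}
step 16 deliver 0→1: 1={foll,t=2,log=p}
step 17 deliver 1→0: —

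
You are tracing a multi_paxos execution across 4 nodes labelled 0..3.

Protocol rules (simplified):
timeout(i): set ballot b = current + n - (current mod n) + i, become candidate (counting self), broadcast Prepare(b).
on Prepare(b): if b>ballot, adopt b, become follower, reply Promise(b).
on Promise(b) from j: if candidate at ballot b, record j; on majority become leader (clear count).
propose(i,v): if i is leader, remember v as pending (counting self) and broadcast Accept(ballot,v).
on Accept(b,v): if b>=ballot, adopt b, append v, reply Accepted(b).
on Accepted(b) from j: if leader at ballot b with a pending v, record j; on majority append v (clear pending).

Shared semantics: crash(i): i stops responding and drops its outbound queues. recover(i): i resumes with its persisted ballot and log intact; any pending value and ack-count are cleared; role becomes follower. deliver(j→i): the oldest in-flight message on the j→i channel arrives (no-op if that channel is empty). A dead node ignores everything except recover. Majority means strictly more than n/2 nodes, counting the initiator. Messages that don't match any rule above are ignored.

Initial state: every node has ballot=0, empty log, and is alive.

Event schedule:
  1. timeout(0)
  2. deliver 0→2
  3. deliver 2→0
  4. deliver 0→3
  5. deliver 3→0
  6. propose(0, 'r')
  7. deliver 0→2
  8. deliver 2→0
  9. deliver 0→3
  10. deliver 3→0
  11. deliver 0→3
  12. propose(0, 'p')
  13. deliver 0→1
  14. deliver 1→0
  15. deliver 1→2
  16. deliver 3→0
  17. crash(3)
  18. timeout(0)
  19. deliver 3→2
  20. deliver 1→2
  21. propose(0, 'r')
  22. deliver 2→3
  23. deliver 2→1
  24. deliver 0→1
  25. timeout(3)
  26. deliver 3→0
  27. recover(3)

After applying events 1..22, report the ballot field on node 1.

1. timeout(0):  <0:cand b4 ->
2. deliver 0→2:  <2:foll b4 ->
3. deliver 2→0:  nop
4. deliver 0→3:  <3:foll b4 ->
5. deliver 3→0:  <0:lead b4 ->
6. propose(0,'r'):  nop
7. deliver 0→2:  <2:foll b4 r>
8. deliver 2→0:  nop
9. deliver 0→3:  <3:foll b4 r>
10. deliver 3→0:  <0:lead b4 r>
11. deliver 0→3:  nop
12. propose(0,'p'):  nop
13. deliver 0→1:  <1:foll b4 ->
14. deliver 1→0:  nop
15. deliver 1→2:  nop
16. deliver 3→0:  nop
17. crash(3):  <3:✗foll b4 r>
18. timeout(0):  <0:cand b8 r>
19. deliver 3→2:  nop
20. deliver 1→2:  nop
21. propose(0,'r'):  nop
22. deliver 2→3:  nop

4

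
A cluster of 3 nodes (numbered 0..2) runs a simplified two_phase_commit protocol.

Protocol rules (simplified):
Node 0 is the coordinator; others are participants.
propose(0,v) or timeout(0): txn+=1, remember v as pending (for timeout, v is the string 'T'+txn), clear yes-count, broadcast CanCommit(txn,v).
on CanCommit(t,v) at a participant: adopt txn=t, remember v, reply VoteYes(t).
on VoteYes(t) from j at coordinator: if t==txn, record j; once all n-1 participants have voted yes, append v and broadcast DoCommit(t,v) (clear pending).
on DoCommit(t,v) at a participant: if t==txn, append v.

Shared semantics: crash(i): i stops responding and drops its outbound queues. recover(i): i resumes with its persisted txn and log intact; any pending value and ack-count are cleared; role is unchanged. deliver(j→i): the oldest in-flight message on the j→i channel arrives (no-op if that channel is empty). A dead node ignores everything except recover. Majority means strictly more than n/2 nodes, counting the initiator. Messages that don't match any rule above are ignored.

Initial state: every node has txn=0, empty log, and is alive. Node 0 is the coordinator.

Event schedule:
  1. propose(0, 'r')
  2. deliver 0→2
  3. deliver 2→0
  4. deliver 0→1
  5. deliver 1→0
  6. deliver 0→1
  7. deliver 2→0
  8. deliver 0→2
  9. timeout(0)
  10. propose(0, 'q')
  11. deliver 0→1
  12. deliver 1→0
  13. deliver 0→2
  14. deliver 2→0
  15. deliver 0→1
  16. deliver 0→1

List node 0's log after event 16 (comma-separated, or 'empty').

e1 propose(0,'r'): 0[coor,t=1,-]
e2 deliver 0→2: 2[part,t=1,-]
e3 deliver 2→0: ·
e4 deliver 0→1: 1[part,t=1,-]
e5 deliver 1→0: 0[coor,t=1,r]
e6 deliver 0→1: 1[part,t=1,r]
e7 deliver 2→0: ·
e8 deliver 0→2: 2[part,t=1,r]
e9 timeout(0): 0[coor,t=2,r]
e10 propose(0,'q'): 0[coor,t=3,r]
e11 deliver 0→1: 1[part,t=2,r]
e12 deliver 1→0: ·
e13 deliver 0→2: 2[part,t=2,r]
e14 deliver 2→0: ·
e15 deliver 0→1: 1[part,t=3,r]
e16 deliver 0→1: ·

r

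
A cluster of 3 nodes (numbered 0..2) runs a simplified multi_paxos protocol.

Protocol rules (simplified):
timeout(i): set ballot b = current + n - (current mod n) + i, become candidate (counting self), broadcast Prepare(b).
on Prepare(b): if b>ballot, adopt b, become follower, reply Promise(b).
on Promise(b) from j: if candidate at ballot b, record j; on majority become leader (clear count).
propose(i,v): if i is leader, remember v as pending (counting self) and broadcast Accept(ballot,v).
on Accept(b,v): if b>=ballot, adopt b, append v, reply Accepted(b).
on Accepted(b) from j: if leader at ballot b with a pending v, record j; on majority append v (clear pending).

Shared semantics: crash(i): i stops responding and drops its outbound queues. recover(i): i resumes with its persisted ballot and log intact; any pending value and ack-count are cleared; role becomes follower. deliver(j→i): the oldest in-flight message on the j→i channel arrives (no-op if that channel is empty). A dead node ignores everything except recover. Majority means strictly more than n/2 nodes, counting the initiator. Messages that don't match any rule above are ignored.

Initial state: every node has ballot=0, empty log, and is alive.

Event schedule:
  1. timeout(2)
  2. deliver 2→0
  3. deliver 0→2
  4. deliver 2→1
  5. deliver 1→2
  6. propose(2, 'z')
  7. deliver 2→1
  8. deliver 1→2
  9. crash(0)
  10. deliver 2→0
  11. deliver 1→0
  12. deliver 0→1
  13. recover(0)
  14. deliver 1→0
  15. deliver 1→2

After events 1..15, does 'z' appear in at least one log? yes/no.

yes

after 1 — timeout(2): n2:cand/b5/[-]
after 2 — deliver 2→0: n0:foll/b5/[-]
after 3 — deliver 0→2: n2:lead/b5/[-]
after 4 — deliver 2→1: n1:foll/b5/[-]
after 5 — deliver 1→2: ·
after 6 — propose(2,'z'): ·
after 7 — deliver 2→1: n1:foll/b5/[z]
after 8 — deliver 1→2: n2:lead/b5/[z]
after 9 — crash(0): n0:✗foll/b5/[-]
after 10 — deliver 2→0: ·
after 11 — deliver 1→0: ·
after 12 — deliver 0→1: ·
after 13 — recover(0): n0:foll/b5/[-]
after 14 — deliver 1→0: ·
after 15 — deliver 1→2: ·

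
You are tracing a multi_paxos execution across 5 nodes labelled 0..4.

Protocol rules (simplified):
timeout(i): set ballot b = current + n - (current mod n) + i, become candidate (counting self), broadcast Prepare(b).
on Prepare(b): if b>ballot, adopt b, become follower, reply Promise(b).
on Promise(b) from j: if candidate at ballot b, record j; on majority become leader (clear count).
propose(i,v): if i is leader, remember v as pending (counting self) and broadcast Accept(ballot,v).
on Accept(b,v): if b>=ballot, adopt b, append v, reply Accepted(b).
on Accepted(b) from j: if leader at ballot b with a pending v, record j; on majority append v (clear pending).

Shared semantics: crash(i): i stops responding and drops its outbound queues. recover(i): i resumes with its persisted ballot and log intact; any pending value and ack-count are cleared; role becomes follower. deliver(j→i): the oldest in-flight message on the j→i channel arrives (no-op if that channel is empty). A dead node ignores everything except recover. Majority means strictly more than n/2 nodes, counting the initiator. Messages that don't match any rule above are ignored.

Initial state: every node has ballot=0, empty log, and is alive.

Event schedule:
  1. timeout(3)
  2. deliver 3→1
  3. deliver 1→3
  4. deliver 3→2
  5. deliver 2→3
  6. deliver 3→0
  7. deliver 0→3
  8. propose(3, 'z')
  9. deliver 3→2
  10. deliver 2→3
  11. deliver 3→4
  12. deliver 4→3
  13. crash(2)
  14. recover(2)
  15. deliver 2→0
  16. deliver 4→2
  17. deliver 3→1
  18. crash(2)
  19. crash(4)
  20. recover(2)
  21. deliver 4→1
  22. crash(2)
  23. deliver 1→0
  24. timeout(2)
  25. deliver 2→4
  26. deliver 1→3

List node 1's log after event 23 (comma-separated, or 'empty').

1. timeout(3):  <3:cand b8 ->
2. deliver 3→1:  <1:foll b8 ->
3. deliver 1→3:  nop
4. deliver 3→2:  <2:foll b8 ->
5. deliver 2→3:  <3:lead b8 ->
6. deliver 3→0:  <0:foll b8 ->
7. deliver 0→3:  nop
8. propose(3,'z'):  nop
9. deliver 3→2:  <2:foll b8 z>
10. deliver 2→3:  nop
11. deliver 3→4:  <4:foll b8 ->
12. deliver 4→3:  nop
13. crash(2):  <2:✗foll b8 z>
14. recover(2):  <2:foll b8 z>
15. deliver 2→0:  nop
16. deliver 4→2:  nop
17. deliver 3→1:  <1:foll b8 z>
18. crash(2):  <2:✗foll b8 z>
19. crash(4):  <4:✗foll b8 ->
20. recover(2):  <2:foll b8 z>
21. deliver 4→1:  nop
22. crash(2):  <2:✗foll b8 z>
23. deliver 1→0:  nop

z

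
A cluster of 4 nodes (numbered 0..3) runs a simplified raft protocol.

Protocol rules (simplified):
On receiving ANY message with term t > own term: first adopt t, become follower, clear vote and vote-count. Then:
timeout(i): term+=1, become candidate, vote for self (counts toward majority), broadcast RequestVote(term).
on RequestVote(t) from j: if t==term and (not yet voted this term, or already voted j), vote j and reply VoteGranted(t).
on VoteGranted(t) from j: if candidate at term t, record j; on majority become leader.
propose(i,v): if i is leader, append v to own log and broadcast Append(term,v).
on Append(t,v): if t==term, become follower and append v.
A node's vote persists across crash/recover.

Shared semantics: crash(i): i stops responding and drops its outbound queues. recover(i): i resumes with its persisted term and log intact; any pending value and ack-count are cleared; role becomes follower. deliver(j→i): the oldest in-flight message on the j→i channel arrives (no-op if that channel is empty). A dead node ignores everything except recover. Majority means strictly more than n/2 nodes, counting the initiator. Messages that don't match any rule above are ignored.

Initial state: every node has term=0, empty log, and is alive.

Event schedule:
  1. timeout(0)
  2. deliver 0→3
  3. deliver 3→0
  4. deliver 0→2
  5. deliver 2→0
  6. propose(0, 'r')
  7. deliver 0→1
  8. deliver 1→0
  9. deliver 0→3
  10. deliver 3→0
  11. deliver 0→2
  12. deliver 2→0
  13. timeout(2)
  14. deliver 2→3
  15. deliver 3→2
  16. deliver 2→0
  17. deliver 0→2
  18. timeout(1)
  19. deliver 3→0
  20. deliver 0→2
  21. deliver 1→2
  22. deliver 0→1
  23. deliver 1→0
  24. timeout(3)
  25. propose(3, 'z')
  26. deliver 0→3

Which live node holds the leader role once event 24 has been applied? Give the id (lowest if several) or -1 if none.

e1 timeout(0): 0[cand,t=1,-]
e2 deliver 0→3: 3[foll,t=1,-]
e3 deliver 3→0: ·
e4 deliver 0→2: 2[foll,t=1,-]
e5 deliver 2→0: 0[lead,t=1,-]
e6 propose(0,'r'): 0[lead,t=1,r]
e7 deliver 0→1: 1[foll,t=1,-]
e8 deliver 1→0: ·
e9 deliver 0→3: 3[foll,t=1,r]
e10 deliver 3→0: ·
e11 deliver 0→2: 2[foll,t=1,r]
e12 deliver 2→0: ·
e13 timeout(2): 2[cand,t=2,r]
e14 deliver 2→3: 3[foll,t=2,r]
e15 deliver 3→2: ·
e16 deliver 2→0: 0[foll,t=2,r]
e17 deliver 0→2: 2[lead,t=2,r]
e18 timeout(1): 1[cand,t=2,-]
e19 deliver 3→0: ·
e20 deliver 0→2: ·
e21 deliver 1→2: ·
e22 deliver 0→1: ·
e23 deliver 1→0: ·
e24 timeout(3): 3[cand,t=3,r]

2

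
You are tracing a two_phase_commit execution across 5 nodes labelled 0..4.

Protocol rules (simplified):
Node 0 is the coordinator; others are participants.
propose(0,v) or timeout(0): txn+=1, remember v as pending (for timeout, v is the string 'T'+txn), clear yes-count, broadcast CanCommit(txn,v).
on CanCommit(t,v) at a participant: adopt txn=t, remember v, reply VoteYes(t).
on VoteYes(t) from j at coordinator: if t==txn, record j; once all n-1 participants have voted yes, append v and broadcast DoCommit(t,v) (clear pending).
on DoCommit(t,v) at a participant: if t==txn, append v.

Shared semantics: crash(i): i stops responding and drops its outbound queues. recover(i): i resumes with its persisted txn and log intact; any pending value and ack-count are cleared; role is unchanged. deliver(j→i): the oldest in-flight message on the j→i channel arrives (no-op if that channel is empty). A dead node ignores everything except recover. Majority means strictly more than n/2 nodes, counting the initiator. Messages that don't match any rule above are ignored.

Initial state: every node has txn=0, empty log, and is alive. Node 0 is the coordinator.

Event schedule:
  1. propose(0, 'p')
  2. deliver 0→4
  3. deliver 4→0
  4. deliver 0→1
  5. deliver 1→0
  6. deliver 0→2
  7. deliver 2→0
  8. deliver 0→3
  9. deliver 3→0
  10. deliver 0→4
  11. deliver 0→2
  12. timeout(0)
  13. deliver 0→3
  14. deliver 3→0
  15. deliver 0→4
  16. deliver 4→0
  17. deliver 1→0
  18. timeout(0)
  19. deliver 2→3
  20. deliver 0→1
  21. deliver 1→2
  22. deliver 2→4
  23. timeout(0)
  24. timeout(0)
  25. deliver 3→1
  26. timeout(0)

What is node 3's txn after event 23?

1

1. propose(0,'p'):  <0:coor t1 ->
2. deliver 0→4:  <4:part t1 ->
3. deliver 4→0:  nop
4. deliver 0→1:  <1:part t1 ->
5. deliver 1→0:  nop
6. deliver 0→2:  <2:part t1 ->
7. deliver 2→0:  nop
8. deliver 0→3:  <3:part t1 ->
9. deliver 3→0:  <0:coor t1 p>
10. deliver 0→4:  <4:part t1 p>
11. deliver 0→2:  <2:part t1 p>
12. timeout(0):  <0:coor t2 p>
13. deliver 0→3:  <3:part t1 p>
14. deliver 3→0:  nop
15. deliver 0→4:  <4:part t2 p>
16. deliver 4→0:  nop
17. deliver 1→0:  nop
18. timeout(0):  <0:coor t3 p>
19. deliver 2→3:  nop
20. deliver 0→1:  <1:part t1 p>
21. deliver 1→2:  nop
22. deliver 2→4:  nop
23. timeout(0):  <0:coor t4 p>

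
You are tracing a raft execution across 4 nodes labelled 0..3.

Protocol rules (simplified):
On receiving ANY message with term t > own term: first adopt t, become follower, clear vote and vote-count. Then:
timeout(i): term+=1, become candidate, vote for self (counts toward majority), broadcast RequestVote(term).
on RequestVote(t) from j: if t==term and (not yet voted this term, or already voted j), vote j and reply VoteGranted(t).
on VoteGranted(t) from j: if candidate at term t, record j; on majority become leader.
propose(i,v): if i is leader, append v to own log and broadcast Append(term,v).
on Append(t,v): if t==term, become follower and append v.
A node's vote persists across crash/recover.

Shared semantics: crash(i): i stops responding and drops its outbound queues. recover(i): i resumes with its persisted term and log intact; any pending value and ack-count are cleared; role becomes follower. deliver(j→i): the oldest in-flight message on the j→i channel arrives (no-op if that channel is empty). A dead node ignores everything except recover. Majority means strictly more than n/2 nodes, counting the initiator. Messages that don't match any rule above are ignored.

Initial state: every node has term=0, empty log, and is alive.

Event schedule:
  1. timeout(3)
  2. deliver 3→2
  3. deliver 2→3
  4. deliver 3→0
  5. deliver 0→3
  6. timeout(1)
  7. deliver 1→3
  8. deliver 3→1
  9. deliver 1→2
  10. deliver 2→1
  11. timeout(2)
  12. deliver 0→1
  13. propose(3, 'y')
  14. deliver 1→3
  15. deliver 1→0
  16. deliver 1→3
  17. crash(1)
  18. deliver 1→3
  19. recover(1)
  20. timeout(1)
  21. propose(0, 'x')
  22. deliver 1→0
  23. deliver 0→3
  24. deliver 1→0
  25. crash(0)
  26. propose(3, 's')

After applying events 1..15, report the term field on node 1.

[1] timeout(3) → N3(cand t1 [-])
[2] deliver 3→2 → N2(foll t1 [-])
[3] deliver 2→3 → ∅
[4] deliver 3→0 → N0(foll t1 [-])
[5] deliver 0→3 → N3(lead t1 [-])
[6] timeout(1) → N1(cand t1 [-])
[7] deliver 1→3 → ∅
[8] deliver 3→1 → ∅
[9] deliver 1→2 → ∅
[10] deliver 2→1 → ∅
[11] timeout(2) → N2(cand t2 [-])
[12] deliver 0→1 → ∅
[13] propose(3,'y') → N3(lead t1 [y])
[14] deliver 1→3 → ∅
[15] deliver 1→0 → ∅

1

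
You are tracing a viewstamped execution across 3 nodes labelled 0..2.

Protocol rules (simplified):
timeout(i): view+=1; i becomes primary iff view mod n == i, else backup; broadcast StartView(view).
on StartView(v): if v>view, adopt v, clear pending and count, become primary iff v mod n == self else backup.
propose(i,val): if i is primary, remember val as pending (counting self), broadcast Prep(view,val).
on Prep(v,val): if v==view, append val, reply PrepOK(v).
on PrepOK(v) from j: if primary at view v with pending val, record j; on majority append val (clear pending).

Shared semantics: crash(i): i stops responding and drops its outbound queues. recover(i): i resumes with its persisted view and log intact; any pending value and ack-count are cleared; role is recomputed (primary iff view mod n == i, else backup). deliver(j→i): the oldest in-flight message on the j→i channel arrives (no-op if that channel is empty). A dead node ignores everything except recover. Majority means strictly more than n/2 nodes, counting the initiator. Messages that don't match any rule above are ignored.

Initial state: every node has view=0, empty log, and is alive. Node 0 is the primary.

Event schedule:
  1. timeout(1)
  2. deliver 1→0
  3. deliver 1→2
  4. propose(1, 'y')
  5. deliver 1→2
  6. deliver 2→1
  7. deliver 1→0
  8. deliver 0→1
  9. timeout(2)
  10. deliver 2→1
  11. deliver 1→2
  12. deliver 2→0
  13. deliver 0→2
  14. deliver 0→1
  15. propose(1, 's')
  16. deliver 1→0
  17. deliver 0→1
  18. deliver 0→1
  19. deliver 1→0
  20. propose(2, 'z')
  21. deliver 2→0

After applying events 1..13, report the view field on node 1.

1. timeout(1):  <1:prim v1 ->
2. deliver 1→0:  <0:back v1 ->
3. deliver 1→2:  <2:back v1 ->
4. propose(1,'y'):  nop
5. deliver 1→2:  <2:back v1 y>
6. deliver 2→1:  <1:prim v1 y>
7. deliver 1→0:  <0:back v1 y>
8. deliver 0→1:  nop
9. timeout(2):  <2:prim v2 y>
10. deliver 2→1:  <1:back v2 y>
11. deliver 1→2:  nop
12. deliver 2→0:  <0:back v2 y>
13. deliver 0→2:  nop

2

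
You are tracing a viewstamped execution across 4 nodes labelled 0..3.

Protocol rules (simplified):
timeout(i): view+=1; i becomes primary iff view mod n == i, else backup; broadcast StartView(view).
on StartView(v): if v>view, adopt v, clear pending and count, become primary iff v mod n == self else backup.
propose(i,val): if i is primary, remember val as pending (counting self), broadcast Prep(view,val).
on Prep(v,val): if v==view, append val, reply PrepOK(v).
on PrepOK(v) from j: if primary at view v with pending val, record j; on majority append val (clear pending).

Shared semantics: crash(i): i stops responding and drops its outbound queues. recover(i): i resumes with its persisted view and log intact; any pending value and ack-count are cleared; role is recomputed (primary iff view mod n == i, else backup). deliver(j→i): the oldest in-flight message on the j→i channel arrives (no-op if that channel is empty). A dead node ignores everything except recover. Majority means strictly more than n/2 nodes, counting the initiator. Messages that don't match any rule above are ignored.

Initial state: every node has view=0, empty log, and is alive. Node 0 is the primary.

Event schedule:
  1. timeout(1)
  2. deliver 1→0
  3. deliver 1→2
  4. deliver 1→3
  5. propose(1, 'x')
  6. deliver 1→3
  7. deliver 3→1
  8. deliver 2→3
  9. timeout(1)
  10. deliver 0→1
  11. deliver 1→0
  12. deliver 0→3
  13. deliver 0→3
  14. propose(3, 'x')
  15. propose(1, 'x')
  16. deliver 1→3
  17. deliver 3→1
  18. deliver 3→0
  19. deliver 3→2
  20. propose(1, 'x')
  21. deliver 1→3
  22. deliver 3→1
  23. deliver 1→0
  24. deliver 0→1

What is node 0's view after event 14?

e1 timeout(1): 1[prim,v=1,-]
e2 deliver 1→0: 0[back,v=1,-]
e3 deliver 1→2: 2[back,v=1,-]
e4 deliver 1→3: 3[back,v=1,-]
e5 propose(1,'x'): ·
e6 deliver 1→3: 3[back,v=1,x]
e7 deliver 3→1: ·
e8 deliver 2→3: ·
e9 timeout(1): 1[back,v=2,-]
e10 deliver 0→1: ·
e11 deliver 1→0: 0[back,v=1,x]
e12 deliver 0→3: ·
e13 deliver 0→3: ·
e14 propose(3,'x'): ·

1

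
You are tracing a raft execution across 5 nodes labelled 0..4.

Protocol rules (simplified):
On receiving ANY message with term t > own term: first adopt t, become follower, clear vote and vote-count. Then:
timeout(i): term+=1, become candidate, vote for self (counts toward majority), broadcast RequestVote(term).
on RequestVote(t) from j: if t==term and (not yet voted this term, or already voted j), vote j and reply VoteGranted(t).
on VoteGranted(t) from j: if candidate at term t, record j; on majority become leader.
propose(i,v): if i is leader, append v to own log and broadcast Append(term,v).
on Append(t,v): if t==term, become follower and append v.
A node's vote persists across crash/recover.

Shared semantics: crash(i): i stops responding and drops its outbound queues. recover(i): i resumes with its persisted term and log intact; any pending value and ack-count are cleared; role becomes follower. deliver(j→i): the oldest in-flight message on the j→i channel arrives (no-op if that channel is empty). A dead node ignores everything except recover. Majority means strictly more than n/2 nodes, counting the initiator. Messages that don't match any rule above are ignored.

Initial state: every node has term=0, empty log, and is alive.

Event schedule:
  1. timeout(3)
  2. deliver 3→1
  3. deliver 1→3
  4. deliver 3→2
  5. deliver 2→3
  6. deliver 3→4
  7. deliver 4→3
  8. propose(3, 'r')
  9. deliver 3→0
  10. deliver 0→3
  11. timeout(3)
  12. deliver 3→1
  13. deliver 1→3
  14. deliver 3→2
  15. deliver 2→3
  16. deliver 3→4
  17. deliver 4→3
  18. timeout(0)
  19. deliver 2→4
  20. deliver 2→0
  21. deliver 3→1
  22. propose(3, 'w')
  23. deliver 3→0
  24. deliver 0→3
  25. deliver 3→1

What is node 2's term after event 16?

1

step 1 timeout(3): 3={cand,t=1,log=-}
step 2 deliver 3→1: 1={foll,t=1,log=-}
step 3 deliver 1→3: —
step 4 deliver 3→2: 2={foll,t=1,log=-}
step 5 deliver 2→3: 3={lead,t=1,log=-}
step 6 deliver 3→4: 4={foll,t=1,log=-}
step 7 deliver 4→3: —
step 8 propose(3,'r'): 3={lead,t=1,log=r}
step 9 deliver 3→0: 0={foll,t=1,log=-}
step 10 deliver 0→3: —
step 11 timeout(3): 3={cand,t=2,log=r}
step 12 deliver 3→1: 1={foll,t=1,log=r}
step 13 deliver 1→3: —
step 14 deliver 3→2: 2={foll,t=1,log=r}
step 15 deliver 2→3: —
step 16 deliver 3→4: 4={foll,t=1,log=r}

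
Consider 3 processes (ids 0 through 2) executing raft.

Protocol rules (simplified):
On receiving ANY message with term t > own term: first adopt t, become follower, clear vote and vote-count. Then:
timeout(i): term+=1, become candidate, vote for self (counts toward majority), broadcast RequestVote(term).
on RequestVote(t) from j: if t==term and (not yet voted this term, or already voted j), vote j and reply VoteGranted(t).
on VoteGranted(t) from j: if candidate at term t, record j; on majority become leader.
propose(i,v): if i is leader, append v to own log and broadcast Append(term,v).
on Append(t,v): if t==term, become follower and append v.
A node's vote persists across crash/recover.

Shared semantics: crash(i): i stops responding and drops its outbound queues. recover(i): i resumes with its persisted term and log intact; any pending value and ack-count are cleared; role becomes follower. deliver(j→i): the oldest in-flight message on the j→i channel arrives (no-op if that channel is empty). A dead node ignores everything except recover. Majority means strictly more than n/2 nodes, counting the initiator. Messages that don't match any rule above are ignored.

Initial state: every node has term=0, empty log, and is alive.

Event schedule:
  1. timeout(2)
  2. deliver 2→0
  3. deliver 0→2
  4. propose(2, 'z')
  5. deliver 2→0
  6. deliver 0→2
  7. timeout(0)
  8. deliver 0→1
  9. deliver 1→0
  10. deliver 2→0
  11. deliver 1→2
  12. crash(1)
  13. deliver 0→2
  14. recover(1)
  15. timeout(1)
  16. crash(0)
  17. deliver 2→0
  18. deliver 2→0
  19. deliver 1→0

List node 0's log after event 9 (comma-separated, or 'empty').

e1 timeout(2): 2[cand,t=1,-]
e2 deliver 2→0: 0[foll,t=1,-]
e3 deliver 0→2: 2[lead,t=1,-]
e4 propose(2,'z'): 2[lead,t=1,z]
e5 deliver 2→0: 0[foll,t=1,z]
e6 deliver 0→2: ·
e7 timeout(0): 0[cand,t=2,z]
e8 deliver 0→1: 1[foll,t=2,-]
e9 deliver 1→0: 0[lead,t=2,z]

z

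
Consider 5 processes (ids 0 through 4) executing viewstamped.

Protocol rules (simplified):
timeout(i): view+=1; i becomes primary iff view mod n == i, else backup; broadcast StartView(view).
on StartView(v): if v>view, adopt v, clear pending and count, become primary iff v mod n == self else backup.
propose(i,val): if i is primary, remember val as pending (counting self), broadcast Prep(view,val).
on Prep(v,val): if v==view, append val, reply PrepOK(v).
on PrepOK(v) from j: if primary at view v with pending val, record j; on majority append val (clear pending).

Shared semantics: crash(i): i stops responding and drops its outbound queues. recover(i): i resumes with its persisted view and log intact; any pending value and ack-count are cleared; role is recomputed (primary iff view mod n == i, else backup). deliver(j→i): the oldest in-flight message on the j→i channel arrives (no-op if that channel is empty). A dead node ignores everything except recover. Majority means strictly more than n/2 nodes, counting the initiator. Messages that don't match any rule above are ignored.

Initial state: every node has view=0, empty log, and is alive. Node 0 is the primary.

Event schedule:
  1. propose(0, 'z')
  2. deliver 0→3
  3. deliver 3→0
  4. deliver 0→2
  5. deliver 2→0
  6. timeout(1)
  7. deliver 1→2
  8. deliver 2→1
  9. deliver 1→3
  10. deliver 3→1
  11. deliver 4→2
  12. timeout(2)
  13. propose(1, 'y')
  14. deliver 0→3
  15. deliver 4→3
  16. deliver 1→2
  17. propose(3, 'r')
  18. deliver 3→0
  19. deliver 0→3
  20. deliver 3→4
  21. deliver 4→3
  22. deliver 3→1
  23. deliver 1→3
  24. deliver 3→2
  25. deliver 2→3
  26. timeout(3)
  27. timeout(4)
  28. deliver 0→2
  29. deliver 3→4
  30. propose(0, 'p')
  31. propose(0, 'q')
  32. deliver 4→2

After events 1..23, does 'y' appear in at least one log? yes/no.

yes

after 1 — propose(0,'z'): ·
after 2 — deliver 0→3: n3:back/v0/[z]
after 3 — deliver 3→0: ·
after 4 — deliver 0→2: n2:back/v0/[z]
after 5 — deliver 2→0: n0:prim/v0/[z]
after 6 — timeout(1): n1:prim/v1/[-]
after 7 — deliver 1→2: n2:back/v1/[z]
after 8 — deliver 2→1: ·
after 9 — deliver 1→3: n3:back/v1/[z]
after 10 — deliver 3→1: ·
after 11 — deliver 4→2: ·
after 12 — timeout(2): n2:prim/v2/[z]
after 13 — propose(1,'y'): ·
after 14 — deliver 0→3: ·
after 15 — deliver 4→3: ·
after 16 — deliver 1→2: ·
after 17 — propose(3,'r'): ·
after 18 — deliver 3→0: ·
after 19 — deliver 0→3: ·
after 20 — deliver 3→4: ·
after 21 — deliver 4→3: ·
after 22 — deliver 3→1: ·
after 23 — deliver 1→3: n3:back/v1/[z,y]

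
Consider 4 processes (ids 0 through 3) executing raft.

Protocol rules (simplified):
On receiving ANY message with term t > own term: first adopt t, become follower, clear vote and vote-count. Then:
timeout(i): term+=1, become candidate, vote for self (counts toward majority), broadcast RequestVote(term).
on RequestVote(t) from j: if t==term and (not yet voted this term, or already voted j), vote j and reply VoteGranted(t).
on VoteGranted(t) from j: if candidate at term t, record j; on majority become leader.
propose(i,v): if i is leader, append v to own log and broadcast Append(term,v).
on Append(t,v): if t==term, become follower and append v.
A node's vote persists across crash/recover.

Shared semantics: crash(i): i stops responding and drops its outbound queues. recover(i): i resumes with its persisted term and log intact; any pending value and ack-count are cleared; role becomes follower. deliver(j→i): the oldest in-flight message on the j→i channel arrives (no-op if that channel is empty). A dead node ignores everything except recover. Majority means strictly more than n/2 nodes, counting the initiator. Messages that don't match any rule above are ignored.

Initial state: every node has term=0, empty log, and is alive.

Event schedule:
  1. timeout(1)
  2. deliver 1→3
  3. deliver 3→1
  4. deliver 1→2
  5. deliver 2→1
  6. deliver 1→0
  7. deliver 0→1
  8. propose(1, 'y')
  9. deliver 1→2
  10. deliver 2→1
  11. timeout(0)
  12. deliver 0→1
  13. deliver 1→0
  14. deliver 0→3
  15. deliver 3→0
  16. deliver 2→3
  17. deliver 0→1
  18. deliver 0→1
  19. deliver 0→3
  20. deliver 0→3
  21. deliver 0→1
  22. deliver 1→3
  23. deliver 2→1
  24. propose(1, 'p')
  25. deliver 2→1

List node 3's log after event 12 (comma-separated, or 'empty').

step 1 timeout(1): 1={cand,t=1,log=-}
step 2 deliver 1→3: 3={foll,t=1,log=-}
step 3 deliver 3→1: —
step 4 deliver 1→2: 2={foll,t=1,log=-}
step 5 deliver 2→1: 1={lead,t=1,log=-}
step 6 deliver 1→0: 0={foll,t=1,log=-}
step 7 deliver 0→1: —
step 8 propose(1,'y'): 1={lead,t=1,log=y}
step 9 deliver 1→2: 2={foll,t=1,log=y}
step 10 deliver 2→1: —
step 11 timeout(0): 0={cand,t=2,log=-}
step 12 deliver 0→1: 1={foll,t=2,log=y}

empty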